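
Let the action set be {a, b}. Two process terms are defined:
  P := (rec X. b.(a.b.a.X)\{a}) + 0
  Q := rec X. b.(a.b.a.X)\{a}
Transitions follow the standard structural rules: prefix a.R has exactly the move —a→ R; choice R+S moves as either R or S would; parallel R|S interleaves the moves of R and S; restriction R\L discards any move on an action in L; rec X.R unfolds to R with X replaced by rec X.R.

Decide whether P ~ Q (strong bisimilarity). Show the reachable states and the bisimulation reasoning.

LTS(P): 2 reachable states
  m0 = (rec X. b.(a.b.a.X)\{a}) + 0 :: --b--▸ m1
  m1 = (a.b.a.(rec X. b.(a.b.a.X)\{a}))\{a} :: deadlocked
LTS(Q): 2 reachable states
  n0 = rec X. b.(a.b.a.X)\{a} :: --b--▸ n1
  n1 = (a.b.a.(rec X. b.(a.b.a.X)\{a}))\{a} :: deadlocked
Partition-refinement fixed point:
  B0 = {m0, n0}
  B1 = {m1, n1}
m0 ∈ B0, n0 ∈ B0 → same block

bisimilar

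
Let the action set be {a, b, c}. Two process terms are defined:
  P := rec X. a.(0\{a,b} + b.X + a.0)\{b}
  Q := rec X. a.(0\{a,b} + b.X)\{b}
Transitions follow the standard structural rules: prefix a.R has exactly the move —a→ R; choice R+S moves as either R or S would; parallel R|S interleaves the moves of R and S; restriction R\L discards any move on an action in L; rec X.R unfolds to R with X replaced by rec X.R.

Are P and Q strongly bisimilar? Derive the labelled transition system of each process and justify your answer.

NO

P's transition system — 3 states:
  m0 = rec X. a.(0\{a,b} + b.X + a.0)\{b} has moves --a--▸ m1
  m1 = (0\{a,b} + b.(rec X. a.(0\{a,b} + b.X + a.0)\{b}) + a.0)\{b} has moves --a--▸ m2
  m2 = 0\{b} has moves ∅
Q's transition system — 2 states:
  n0 = rec X. a.(0\{a,b} + b.X)\{b} has moves --a--▸ n1
  n1 = (0\{a,b} + b.(rec X. a.(0\{a,b} + b.X)\{b}))\{b} has moves ∅
Bisimilarity quotient blocks:
  B0 = {m0}
  B1 = {m1, n0}
  B2 = {m2, n1}
m0 ∈ B0, n0 ∈ B1 → different blocks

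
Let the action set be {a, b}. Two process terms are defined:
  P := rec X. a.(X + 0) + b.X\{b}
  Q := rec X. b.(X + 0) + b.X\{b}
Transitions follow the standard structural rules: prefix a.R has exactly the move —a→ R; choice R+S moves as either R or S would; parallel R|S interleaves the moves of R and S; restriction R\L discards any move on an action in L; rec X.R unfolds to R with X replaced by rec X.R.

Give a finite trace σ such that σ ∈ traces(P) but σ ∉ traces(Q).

LTS(P): 4 reachable states
  u0 = rec X. a.(X + 0) + b.X\{b} | -a-> u1, -b-> u2
  u1 = (rec X. a.(X + 0) + b.X\{b}) + 0 | -a-> u1, -b-> u2
  u2 = (rec X. a.(X + 0) + b.X\{b})\{b} | -a-> u3
  u3 = ((rec X. a.(X + 0) + b.X\{b}) + 0)\{b} | -a-> u3
LTS(Q): 3 reachable states
  v0 = rec X. b.(X + 0) + b.X\{b} | -b-> v1, -b-> v2
  v1 = (rec X. b.(X + 0) + b.X\{b}) + 0 | -b-> v1, -b-> v2
  v2 = (rec X. b.(X + 0) + b.X\{b})\{b} | ·
Executing a from P (initial set {u0}):
  after a @ step 1: {u1}
  — P admits the full trace.
Executing a from Q (initial set {v0}):
  after a @ step 1: ∅ (Q stuck)

a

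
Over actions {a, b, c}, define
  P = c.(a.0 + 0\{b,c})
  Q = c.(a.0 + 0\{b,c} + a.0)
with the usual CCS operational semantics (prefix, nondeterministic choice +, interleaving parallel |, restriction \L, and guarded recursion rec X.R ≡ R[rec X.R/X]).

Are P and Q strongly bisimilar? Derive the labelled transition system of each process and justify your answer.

P's transition system — 3 states:
  s0 = c.(a.0 + 0\{b,c}) → -c-> s1
  s1 = a.0 + 0\{b,c} → -a-> s2
  s2 = 0 → stopped
Q's transition system — 3 states:
  t0 = c.(a.0 + 0\{b,c} + a.0) → -c-> t1
  t1 = a.0 + 0\{b,c} + a.0 → -a-> t2
  t2 = 0 → stopped
Partition-refinement fixed point:
  B0 = {s0, t0}
  B1 = {s1, t1}
  B2 = {s2, t2}
s0 ∈ B0, t0 ∈ B0 → same block

YES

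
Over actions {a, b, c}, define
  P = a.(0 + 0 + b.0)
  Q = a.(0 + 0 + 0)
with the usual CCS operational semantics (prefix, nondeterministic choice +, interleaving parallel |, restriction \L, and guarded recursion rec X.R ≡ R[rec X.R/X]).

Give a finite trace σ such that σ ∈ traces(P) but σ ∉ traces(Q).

ab

Reachable graph of P (3 states):
  m0 = a.(0 + 0 + b.0) :: -a-> m1
  m1 = 0 + 0 + b.0 :: -b-> m2
  m2 = 0 :: deadlocked
Reachable graph of Q (2 states):
  n0 = a.(0 + 0 + 0) :: -a-> n1
  n1 = 0 + 0 + 0 :: deadlocked
Executing ab from P (initial set {m0}):
  [1] a ⇒ {m1}
  [2] b ⇒ {m2}
  P completes σ.
Executing ab from Q (initial set {n0}):
  [1] a ⇒ {n1}
  [2] b ⇒ ∅ (Q stuck)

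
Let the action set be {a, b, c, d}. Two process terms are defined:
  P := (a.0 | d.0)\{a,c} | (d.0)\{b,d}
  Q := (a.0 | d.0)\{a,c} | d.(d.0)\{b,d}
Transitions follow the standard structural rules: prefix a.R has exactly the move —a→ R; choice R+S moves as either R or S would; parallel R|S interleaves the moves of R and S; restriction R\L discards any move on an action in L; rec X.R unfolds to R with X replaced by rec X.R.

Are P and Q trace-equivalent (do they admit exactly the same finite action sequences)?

P's transition system — 2 states:
  u0 = (a.0 | d.0)\{a,c} | (d.0)\{b,d} → —d→ u1
  u1 = (a.0 | 0)\{a,c} | (d.0)\{b,d} → deadlocked
Q's transition system — 4 states:
  v0 = (a.0 | d.0)\{a,c} | d.(d.0)\{b,d} → —d→ v1, —d→ v2
  v1 = (a.0 | 0)\{a,c} | d.(d.0)\{b,d} → —d→ v3
  v2 = (a.0 | d.0)\{a,c} | (d.0)\{b,d} → —d→ v3
  v3 = (a.0 | 0)\{a,c} | (d.0)\{b,d} → deadlocked
Run σ = ⟨dd⟩ on Q: start {v0}
  step 1 (d): {v1, v2}
  step 2 (d): {v3}
  — Q admits the full trace.
Run σ = ⟨dd⟩ on P: start {u0}
  step 1 (d): {u1}
  step 2 (d): no successor for P

trace-distinct — witness ⟨dd⟩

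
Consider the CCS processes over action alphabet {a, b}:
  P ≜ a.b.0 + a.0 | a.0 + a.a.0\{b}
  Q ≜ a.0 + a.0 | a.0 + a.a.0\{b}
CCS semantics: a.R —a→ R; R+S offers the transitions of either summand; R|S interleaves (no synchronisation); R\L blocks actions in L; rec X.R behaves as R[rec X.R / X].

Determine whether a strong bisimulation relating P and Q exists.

not bisimilar

Reachable graph of P (8 states):
  u0 = a.b.0 + a.0 | a.0 + a.a.0\{b} → --a--▸ u1, --a--▸ u2, --a--▸ u3, --a--▸ u4
  u1 = 0 | a.0 → --a--▸ u5
  u2 = a.0 | 0 → --a--▸ u5
  u3 = a.0\{b} → --a--▸ u6
  u4 = b.0 → --b--▸ u7
  u5 = 0 | 0 → (no moves)
  u6 = 0\{b} → (no moves)
  u7 = 0 → (no moves)
Reachable graph of Q (7 states):
  v0 = a.0 + a.0 | a.0 + a.a.0\{b} → --a--▸ v1, --a--▸ v2, --a--▸ v3, --a--▸ v4
  v1 = 0 → (no moves)
  v2 = 0 | a.0 → --a--▸ v5
  v3 = a.0 | 0 → --a--▸ v5
  v4 = a.0\{b} → --a--▸ v6
  v5 = 0 | 0 → (no moves)
  v6 = 0\{b} → (no moves)
Bisimilarity quotient blocks:
  B0 = {u0}
  B1 = {u4}
  B2 = {u5, u6, u7, v1, v5, v6}
  B3 = {u1, u2, u3, v2, v3, v4}
  B4 = {v0}
u0 ∈ B0, v0 ∈ B4 → different blocks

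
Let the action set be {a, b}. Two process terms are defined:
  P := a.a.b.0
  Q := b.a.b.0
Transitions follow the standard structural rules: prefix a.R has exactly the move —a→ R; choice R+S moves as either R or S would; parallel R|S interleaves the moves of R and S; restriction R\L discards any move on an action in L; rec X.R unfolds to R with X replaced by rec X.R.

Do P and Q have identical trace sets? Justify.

LTS(P): 4 reachable states
  p0 = a.a.b.0 :: -a-> p1
  p1 = a.b.0 :: -a-> p2
  p2 = b.0 :: -b-> p3
  p3 = 0 :: stopped
LTS(Q): 4 reachable states
  q0 = b.a.b.0 :: -b-> q1
  q1 = a.b.0 :: -a-> q2
  q2 = b.0 :: -b-> q3
  q3 = 0 :: stopped
Trace ⟨a⟩ through P, begin at {p0}:
  after a @ step 1: {p1}
  — P admits the full trace.
Trace ⟨a⟩ through Q, begin at {q0}:
  after a @ step 1: ∅ (Q stuck)

trace-distinct — witness ⟨a⟩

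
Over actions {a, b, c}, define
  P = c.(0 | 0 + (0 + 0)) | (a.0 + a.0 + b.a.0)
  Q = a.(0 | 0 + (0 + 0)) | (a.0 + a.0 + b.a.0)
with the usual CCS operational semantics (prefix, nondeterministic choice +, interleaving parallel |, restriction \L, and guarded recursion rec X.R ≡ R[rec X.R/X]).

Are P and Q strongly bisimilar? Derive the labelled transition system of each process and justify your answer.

Reachable graph of P (6 states):
  u0 = c.(0 | 0 + (0 + 0)) | (a.0 + a.0 + b.a.0) :: =a=> u1, =b=> u2, =c=> u3
  u1 = c.(0 | 0 + (0 + 0)) | 0 :: =c=> u4
  u2 = c.(0 | 0 + (0 + 0)) | a.0 :: =a=> u1, =c=> u5
  u3 = (0 | 0 + (0 + 0)) | (a.0 + a.0 + b.a.0) :: =a=> u4, =b=> u5
  u4 = (0 | 0 + (0 + 0)) | 0 :: deadlocked
  u5 = (0 | 0 + (0 + 0)) | a.0 :: =a=> u4
Reachable graph of Q (6 states):
  v0 = a.(0 | 0 + (0 + 0)) | (a.0 + a.0 + b.a.0) :: =a=> v1, =a=> v2, =b=> v3
  v1 = (0 | 0 + (0 + 0)) | (a.0 + a.0 + b.a.0) :: =a=> v4, =b=> v5
  v2 = a.(0 | 0 + (0 + 0)) | 0 :: =a=> v4
  v3 = a.(0 | 0 + (0 + 0)) | a.0 :: =a=> v2, =a=> v5
  v4 = (0 | 0 + (0 + 0)) | 0 :: deadlocked
  v5 = (0 | 0 + (0 + 0)) | a.0 :: =a=> v4
Coarsest stable partition (strong bisimilarity classes):
  B0 = {u0}
  B1 = {u2}
  B2 = {u5, v2, v5}
  B3 = {u4, v4}
  B4 = {u1}
  B5 = {u3, v1}
  B6 = {v0}
  B7 = {v3}
u0 ∈ B0, v0 ∈ B6 → different blocks

not bisimilar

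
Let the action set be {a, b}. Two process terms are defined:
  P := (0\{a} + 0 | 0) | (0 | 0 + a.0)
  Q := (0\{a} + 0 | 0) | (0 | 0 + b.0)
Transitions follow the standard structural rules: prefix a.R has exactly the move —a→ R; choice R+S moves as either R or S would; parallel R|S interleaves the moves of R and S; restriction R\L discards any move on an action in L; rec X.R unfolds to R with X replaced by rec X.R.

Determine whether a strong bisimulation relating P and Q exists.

P's transition system — 2 states:
  s0 = (0\{a} + 0 | 0) | (0 | 0 + a.0) has moves ··a··> s1
  s1 = (0\{a} + 0 | 0) | 0 has moves deadlocked
Q's transition system — 2 states:
  t0 = (0\{a} + 0 | 0) | (0 | 0 + b.0) has moves ··b··> t1
  t1 = (0\{a} + 0 | 0) | 0 has moves deadlocked
Bisimilarity quotient blocks:
  B0 = {s0}
  B1 = {s1, t1}
  B2 = {t0}
s0 ∈ B0, t0 ∈ B2 → different blocks

NO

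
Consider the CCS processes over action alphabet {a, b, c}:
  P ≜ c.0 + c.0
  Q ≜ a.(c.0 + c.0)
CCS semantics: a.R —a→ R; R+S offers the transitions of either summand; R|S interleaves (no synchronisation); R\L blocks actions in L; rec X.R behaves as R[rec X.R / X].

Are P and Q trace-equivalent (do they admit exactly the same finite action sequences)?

traces(P) ≠ traces(Q) — witness ⟨c⟩

Reachable graph of P (2 states):
  m0 = c.0 + c.0 has moves ··c··> m1
  m1 = 0 has moves stopped
Reachable graph of Q (3 states):
  n0 = a.(c.0 + c.0) has moves ··a··> n1
  n1 = c.0 + c.0 has moves ··c··> n2
  n2 = 0 has moves stopped
Executing c from P (initial set {m0}):
  after c @ step 1: {m1}
  — P admits the full trace.
Executing c from Q (initial set {n0}):
  after c @ step 1: ∅  — Q cannot continue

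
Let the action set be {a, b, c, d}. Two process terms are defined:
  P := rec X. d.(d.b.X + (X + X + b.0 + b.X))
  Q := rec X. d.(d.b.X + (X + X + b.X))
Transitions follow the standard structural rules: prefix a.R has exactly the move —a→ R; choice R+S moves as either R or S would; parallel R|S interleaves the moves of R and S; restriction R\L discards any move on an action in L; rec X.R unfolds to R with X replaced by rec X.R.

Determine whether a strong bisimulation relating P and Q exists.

P ≁ Q

Reachable graph of P (4 states):
  u0 = rec X. d.(d.b.X + (X + X + b.0 + b.X)) → ··d··> u1
  u1 = d.b.(rec X. d.(d.b.X + (X + X + b.0 + b.X))) + ((rec X. d.(d.b.X + (X + X + b.0 + b.X))) + (rec X. d.(d.b.X + (X + X + b.0 + b.X))) + b.0 + b.(rec X. d.(d.b.X + (X + X + b.0 + b.X)))) → ··b··> u0, ··b··> u2, ··d··> u1, ··d··> u3
  u2 = 0 → stopped
  u3 = b.(rec X. d.(d.b.X + (X + X + b.0 + b.X))) → ··b··> u0
Reachable graph of Q (3 states):
  v0 = rec X. d.(d.b.X + (X + X + b.X)) → ··d··> v1
  v1 = d.b.(rec X. d.(d.b.X + (X + X + b.X))) + ((rec X. d.(d.b.X + (X + X + b.X))) + (rec X. d.(d.b.X + (X + X + b.X))) + b.(rec X. d.(d.b.X + (X + X + b.X)))) → ··b··> v0, ··d··> v1, ··d··> v2
  v2 = b.(rec X. d.(d.b.X + (X + X + b.X))) → ··b··> v0
Partition-refinement fixed point:
  B0 = {u0}
  B1 = {u1}
  B2 = {u3}
  B3 = {u2}
  B4 = {v0}
  B5 = {v1}
  B6 = {v2}
u0 ∈ B0, v0 ∈ B4 → different blocks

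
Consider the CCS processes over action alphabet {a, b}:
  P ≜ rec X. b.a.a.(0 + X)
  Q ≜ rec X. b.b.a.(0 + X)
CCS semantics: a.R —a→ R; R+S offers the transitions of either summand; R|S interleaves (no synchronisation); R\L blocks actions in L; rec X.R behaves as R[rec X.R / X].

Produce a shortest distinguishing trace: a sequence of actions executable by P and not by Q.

ba

LTS(P): 4 reachable states
  p0 = rec X. b.a.a.(0 + X) has moves ··b··> p1
  p1 = a.a.(0 + (rec X. b.a.a.(0 + X))) has moves ··a··> p2
  p2 = a.(0 + (rec X. b.a.a.(0 + X))) has moves ··a··> p3
  p3 = 0 + (rec X. b.a.a.(0 + X)) has moves ··b··> p1
LTS(Q): 4 reachable states
  q0 = rec X. b.b.a.(0 + X) has moves ··b··> q1
  q1 = b.a.(0 + (rec X. b.b.a.(0 + X))) has moves ··b··> q2
  q2 = a.(0 + (rec X. b.b.a.(0 + X))) has moves ··a··> q3
  q3 = 0 + (rec X. b.b.a.(0 + X)) has moves ··b··> q1
Executing ba from P (initial set {p0}):
  step 1 (b): {p1}
  step 2 (a): {p2}
  P completes σ.
Executing ba from Q (initial set {q0}):
  step 1 (b): {q1}
  step 2 (a): ∅  — Q cannot continue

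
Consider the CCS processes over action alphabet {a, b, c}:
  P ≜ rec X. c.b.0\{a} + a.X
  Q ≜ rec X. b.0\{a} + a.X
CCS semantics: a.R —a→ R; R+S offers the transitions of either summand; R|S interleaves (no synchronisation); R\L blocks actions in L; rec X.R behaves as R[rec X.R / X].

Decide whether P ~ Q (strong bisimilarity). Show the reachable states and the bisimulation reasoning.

LTS(P): 3 reachable states
  m0 = rec X. c.b.0\{a} + a.X has moves -a-> m0, -c-> m1
  m1 = b.0\{a} has moves -b-> m2
  m2 = 0\{a} has moves deadlocked
LTS(Q): 2 reachable states
  n0 = rec X. b.0\{a} + a.X has moves -a-> n0, -b-> n1
  n1 = 0\{a} has moves deadlocked
Bisimilarity quotient blocks:
  B0 = {m0}
  B1 = {m1}
  B2 = {m2, n1}
  B3 = {n0}
m0 ∈ B0, n0 ∈ B3 → different blocks

not bisimilar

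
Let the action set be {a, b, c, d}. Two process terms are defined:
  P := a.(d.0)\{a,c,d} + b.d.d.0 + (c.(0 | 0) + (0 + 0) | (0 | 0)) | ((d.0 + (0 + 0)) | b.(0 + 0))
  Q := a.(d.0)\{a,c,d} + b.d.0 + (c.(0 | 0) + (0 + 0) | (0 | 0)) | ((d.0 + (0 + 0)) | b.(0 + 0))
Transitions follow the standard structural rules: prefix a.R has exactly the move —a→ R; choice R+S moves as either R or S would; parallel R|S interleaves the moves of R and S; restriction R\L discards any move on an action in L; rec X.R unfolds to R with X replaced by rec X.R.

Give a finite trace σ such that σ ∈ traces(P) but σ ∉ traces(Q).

P's transition system — 12 states:
  m0 = a.(d.0)\{a,c,d} + b.d.d.0 + (c.(0 | 0) + (0 + 0) | (0 | 0)) | ((d.0 + (0 + 0)) | b.(0 + 0)) | ··a··> m1, ··b··> m2, ··b··> m3, ··c··> m4, ··d··> m5
  m1 = (d.0)\{a,c,d} | stopped
  m2 = (c.(0 | 0) + (0 + 0) | (0 | 0)) | ((d.0 + (0 + 0)) | (0 + 0)) | ··c··> m6, ··d··> m7
  m3 = d.d.0 | ··d··> m8
  m4 = 0 | 0 | ((d.0 + (0 + 0)) | b.(0 + 0)) | ··b··> m6, ··d··> m9
  m5 = (c.(0 | 0) + (0 + 0) | (0 | 0)) | (0 | b.(0 + 0)) | ··b··> m7, ··c··> m9
  m6 = 0 | 0 | ((d.0 + (0 + 0)) | (0 + 0)) | ··d··> m10
  m7 = (c.(0 | 0) + (0 + 0) | (0 | 0)) | (0 | (0 + 0)) | ··c··> m10
  m8 = d.0 | ··d··> m11
  m9 = 0 | 0 | (0 | b.(0 + 0)) | ··b··> m10
  m10 = 0 | 0 | (0 | (0 + 0)) | stopped
  m11 = 0 | stopped
Q's transition system — 11 states:
  n0 = a.(d.0)\{a,c,d} + b.d.0 + (c.(0 | 0) + (0 + 0) | (0 | 0)) | ((d.0 + (0 + 0)) | b.(0 + 0)) | ··a··> n1, ··b··> n2, ··b··> n3, ··c··> n4, ··d··> n5
  n1 = (d.0)\{a,c,d} | stopped
  n2 = (c.(0 | 0) + (0 + 0) | (0 | 0)) | ((d.0 + (0 + 0)) | (0 + 0)) | ··c··> n6, ··d··> n7
  n3 = d.0 | ··d··> n8
  n4 = 0 | 0 | ((d.0 + (0 + 0)) | b.(0 + 0)) | ··b··> n6, ··d··> n9
  n5 = (c.(0 | 0) + (0 + 0) | (0 | 0)) | (0 | b.(0 + 0)) | ··b··> n7, ··c··> n9
  n6 = 0 | 0 | ((d.0 + (0 + 0)) | (0 + 0)) | ··d··> n10
  n7 = (c.(0 | 0) + (0 + 0) | (0 | 0)) | (0 | (0 + 0)) | ··c··> n10
  n8 = 0 | stopped
  n9 = 0 | 0 | (0 | b.(0 + 0)) | ··b··> n10
  n10 = 0 | 0 | (0 | (0 + 0)) | stopped
Run σ = ⟨bdd⟩ on P: start {m0}
  after b @ step 1: {m2, m3}
  after d @ step 2: {m7, m8}
  after d @ step 3: {m11}
  P completes σ.
Run σ = ⟨bdd⟩ on Q: start {n0}
  after b @ step 1: {n2, n3}
  after d @ step 2: {n7, n8}
  after d @ step 3: ∅ (Q stuck)

bdd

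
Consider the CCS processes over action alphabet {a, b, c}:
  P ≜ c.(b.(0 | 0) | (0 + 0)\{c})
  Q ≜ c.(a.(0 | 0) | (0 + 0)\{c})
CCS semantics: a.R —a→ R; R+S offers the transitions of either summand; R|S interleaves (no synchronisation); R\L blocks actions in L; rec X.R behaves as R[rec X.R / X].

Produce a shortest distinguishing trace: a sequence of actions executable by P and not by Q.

cb

P's transition system — 3 states:
  s0 = c.(b.(0 | 0) | (0 + 0)\{c}) has moves =c=> s1
  s1 = b.(0 | 0) | (0 + 0)\{c} has moves =b=> s2
  s2 = 0 | 0 | (0 + 0)\{c} has moves ∅
Q's transition system — 3 states:
  t0 = c.(a.(0 | 0) | (0 + 0)\{c}) has moves =c=> t1
  t1 = a.(0 | 0) | (0 + 0)\{c} has moves =a=> t2
  t2 = 0 | 0 | (0 + 0)\{c} has moves ∅
Trace ⟨cb⟩ through P, begin at {s0}:
  after c @ step 1: {s1}
  after b @ step 2: {s2}
  P completes σ.
Trace ⟨cb⟩ through Q, begin at {t0}:
  after c @ step 1: {t1}
  after b @ step 2: ∅ (Q stuck)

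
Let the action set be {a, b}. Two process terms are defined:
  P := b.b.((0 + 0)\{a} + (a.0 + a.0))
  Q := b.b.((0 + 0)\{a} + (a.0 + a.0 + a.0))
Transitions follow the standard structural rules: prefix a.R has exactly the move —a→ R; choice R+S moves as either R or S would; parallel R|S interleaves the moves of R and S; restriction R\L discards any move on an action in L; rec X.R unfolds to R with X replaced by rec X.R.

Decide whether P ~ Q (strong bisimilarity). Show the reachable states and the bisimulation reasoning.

bisimilar

P's transition system — 4 states:
  m0 = b.b.((0 + 0)\{a} + (a.0 + a.0)) → —b→ m1
  m1 = b.((0 + 0)\{a} + (a.0 + a.0)) → —b→ m2
  m2 = (0 + 0)\{a} + (a.0 + a.0) → —a→ m3
  m3 = 0 → ∅
Q's transition system — 4 states:
  n0 = b.b.((0 + 0)\{a} + (a.0 + a.0 + a.0)) → —b→ n1
  n1 = b.((0 + 0)\{a} + (a.0 + a.0 + a.0)) → —b→ n2
  n2 = (0 + 0)\{a} + (a.0 + a.0 + a.0) → —a→ n3
  n3 = 0 → ∅
Coarsest stable partition (strong bisimilarity classes):
  B0 = {m0, n0}
  B1 = {m1, n1}
  B2 = {m2, n2}
  B3 = {m3, n3}
m0 ∈ B0, n0 ∈ B0 → same block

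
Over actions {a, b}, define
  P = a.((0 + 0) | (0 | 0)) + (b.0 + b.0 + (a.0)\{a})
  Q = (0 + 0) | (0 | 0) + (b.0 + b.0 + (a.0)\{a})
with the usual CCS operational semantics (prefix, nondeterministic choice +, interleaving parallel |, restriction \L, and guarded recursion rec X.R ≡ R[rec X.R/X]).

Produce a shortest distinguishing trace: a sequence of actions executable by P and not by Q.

LTS(P): 3 reachable states
  m0 = a.((0 + 0) | (0 | 0)) + (b.0 + b.0 + (a.0)\{a}) → —a→ m1, —b→ m2
  m1 = (0 + 0) | (0 | 0) → ∅
  m2 = 0 → ∅
LTS(Q): 2 reachable states
  n0 = (0 + 0) | (0 | 0) + (b.0 + b.0 + (a.0)\{a}) → —b→ n1
  n1 = 0 → ∅
Trace ⟨a⟩ through P, begin at {m0}:
  step 1 (a): {m1}
  — P admits the full trace.
Trace ⟨a⟩ through Q, begin at {n0}:
  step 1 (a): no successor for Q

a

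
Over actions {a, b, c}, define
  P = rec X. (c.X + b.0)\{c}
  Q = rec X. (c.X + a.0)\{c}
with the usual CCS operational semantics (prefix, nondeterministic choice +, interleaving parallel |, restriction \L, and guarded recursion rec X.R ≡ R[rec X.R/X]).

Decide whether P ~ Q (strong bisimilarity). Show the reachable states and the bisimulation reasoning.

LTS(P): 2 reachable states
  m0 = rec X. (c.X + b.0)\{c} → --b--▸ m1
  m1 = 0\{c} → stopped
LTS(Q): 2 reachable states
  n0 = rec X. (c.X + a.0)\{c} → --a--▸ n1
  n1 = 0\{c} → stopped
Coarsest stable partition (strong bisimilarity classes):
  B0 = {m0}
  B1 = {m1, n1}
  B2 = {n0}
m0 ∈ B0, n0 ∈ B2 → different blocks

not bisimilar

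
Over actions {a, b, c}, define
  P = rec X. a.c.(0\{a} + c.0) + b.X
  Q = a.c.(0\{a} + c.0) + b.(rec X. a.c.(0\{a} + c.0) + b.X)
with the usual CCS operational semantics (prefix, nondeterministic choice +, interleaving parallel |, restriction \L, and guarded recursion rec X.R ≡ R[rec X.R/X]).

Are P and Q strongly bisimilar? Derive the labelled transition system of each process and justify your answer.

LTS(P): 4 reachable states
  u0 = rec X. a.c.(0\{a} + c.0) + b.X | -a-> u1, -b-> u0
  u1 = c.(0\{a} + c.0) | -c-> u2
  u2 = 0\{a} + c.0 | -c-> u3
  u3 = 0 | (no moves)
LTS(Q): 5 reachable states
  v0 = a.c.(0\{a} + c.0) + b.(rec X. a.c.(0\{a} + c.0) + b.X) | -a-> v1, -b-> v2
  v1 = c.(0\{a} + c.0) | -c-> v3
  v2 = rec X. a.c.(0\{a} + c.0) + b.X | -a-> v1, -b-> v2
  v3 = 0\{a} + c.0 | -c-> v4
  v4 = 0 | (no moves)
Coarsest stable partition (strong bisimilarity classes):
  B0 = {u0, v0, v2}
  B1 = {u1, v1}
  B2 = {u2, v3}
  B3 = {u3, v4}
u0 ∈ B0, v0 ∈ B0 → same block

P ~ Q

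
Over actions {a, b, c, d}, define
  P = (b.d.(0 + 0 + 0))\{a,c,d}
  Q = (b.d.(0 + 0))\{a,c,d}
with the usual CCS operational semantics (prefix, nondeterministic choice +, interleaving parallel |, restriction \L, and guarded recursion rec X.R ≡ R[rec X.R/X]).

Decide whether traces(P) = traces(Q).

traces(P) = traces(Q)

Reachable graph of P (2 states):
  m0 = (b.d.(0 + 0 + 0))\{a,c,d} | -b-> m1
  m1 = (d.(0 + 0 + 0))\{a,c,d} | ∅
Reachable graph of Q (2 states):
  n0 = (b.d.(0 + 0))\{a,c,d} | -b-> n1
  n1 = (d.(0 + 0))\{a,c,d} | ∅
Bisimilarity quotient blocks:
  B0 = {m0, n0}
  B1 = {m1, n1}
m0 ∈ B0, n0 ∈ B0 → same block
Bisimilar ⇒ trace-equivalent.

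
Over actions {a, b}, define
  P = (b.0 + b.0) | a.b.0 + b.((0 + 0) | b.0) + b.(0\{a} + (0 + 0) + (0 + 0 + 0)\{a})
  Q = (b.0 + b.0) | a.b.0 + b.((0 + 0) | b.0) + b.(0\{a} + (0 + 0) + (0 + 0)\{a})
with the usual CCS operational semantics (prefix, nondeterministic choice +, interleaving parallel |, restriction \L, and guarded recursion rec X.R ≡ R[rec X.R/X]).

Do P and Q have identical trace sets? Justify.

LTS(P): 9 reachable states
  m0 = (b.0 + b.0) | a.b.0 + b.((0 + 0) | b.0) + b.(0\{a} + (0 + 0) + (0 + 0 + 0)\{a}) → ··a··> m1, ··b··> m2, ··b··> m3, ··b··> m4
  m1 = (b.0 + b.0) | b.0 → ··b··> m5, ··b··> m6
  m2 = (0 + 0) | b.0 → ··b··> m7
  m3 = 0 | a.b.0 → ··a··> m6
  m4 = 0\{a} + (0 + 0) + (0 + 0 + 0)\{a} → ∅
  m5 = (b.0 + b.0) | 0 → ··b··> m8
  m6 = 0 | b.0 → ··b··> m8
  m7 = (0 + 0) | 0 → ∅
  m8 = 0 | 0 → ∅
LTS(Q): 9 reachable states
  n0 = (b.0 + b.0) | a.b.0 + b.((0 + 0) | b.0) + b.(0\{a} + (0 + 0) + (0 + 0)\{a}) → ··a··> n1, ··b··> n2, ··b··> n3, ··b··> n4
  n1 = (b.0 + b.0) | b.0 → ··b··> n5, ··b··> n6
  n2 = (0 + 0) | b.0 → ··b··> n7
  n3 = 0 | a.b.0 → ··a··> n6
  n4 = 0\{a} + (0 + 0) + (0 + 0)\{a} → ∅
  n5 = (b.0 + b.0) | 0 → ··b··> n8
  n6 = 0 | b.0 → ··b··> n8
  n7 = (0 + 0) | 0 → ∅
  n8 = 0 | 0 → ∅
Bisimilarity quotient blocks:
  B0 = {m0, n0}
  B1 = {m2, m5, m6, n2, n5, n6}
  B2 = {m4, m7, m8, n4, n7, n8}
  B3 = {m3, n3}
  B4 = {m1, n1}
m0 ∈ B0, n0 ∈ B0 → same block
Bisimilar ⇒ trace-equivalent.

YES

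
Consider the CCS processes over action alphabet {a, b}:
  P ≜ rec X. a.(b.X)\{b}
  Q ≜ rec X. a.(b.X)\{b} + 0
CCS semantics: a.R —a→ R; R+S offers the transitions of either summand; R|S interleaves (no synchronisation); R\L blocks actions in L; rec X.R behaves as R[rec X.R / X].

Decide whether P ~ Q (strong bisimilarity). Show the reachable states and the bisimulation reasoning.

Reachable graph of P (2 states):
  p0 = rec X. a.(b.X)\{b} | —a→ p1
  p1 = (b.(rec X. a.(b.X)\{b}))\{b} | stopped
Reachable graph of Q (2 states):
  q0 = rec X. a.(b.X)\{b} + 0 | —a→ q1
  q1 = (b.(rec X. a.(b.X)\{b} + 0))\{b} | stopped
Coarsest stable partition (strong bisimilarity classes):
  B0 = {p0, q0}
  B1 = {p1, q1}
p0 ∈ B0, q0 ∈ B0 → same block

YES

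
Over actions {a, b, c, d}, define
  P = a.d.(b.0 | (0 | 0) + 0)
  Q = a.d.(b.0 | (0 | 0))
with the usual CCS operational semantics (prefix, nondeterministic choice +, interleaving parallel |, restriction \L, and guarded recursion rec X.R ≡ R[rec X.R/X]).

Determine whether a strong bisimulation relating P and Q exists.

bisimilar

P's transition system — 4 states:
  u0 = a.d.(b.0 | (0 | 0) + 0) → —a→ u1
  u1 = d.(b.0 | (0 | 0) + 0) → —d→ u2
  u2 = b.0 | (0 | 0) + 0 → —b→ u3
  u3 = 0 | (0 | 0) → ·
Q's transition system — 4 states:
  v0 = a.d.(b.0 | (0 | 0)) → —a→ v1
  v1 = d.(b.0 | (0 | 0)) → —d→ v2
  v2 = b.0 | (0 | 0) → —b→ v3
  v3 = 0 | (0 | 0) → ·
Bisimilarity quotient blocks:
  B0 = {u0, v0}
  B1 = {u1, v1}
  B2 = {u2, v2}
  B3 = {u3, v3}
u0 ∈ B0, v0 ∈ B0 → same block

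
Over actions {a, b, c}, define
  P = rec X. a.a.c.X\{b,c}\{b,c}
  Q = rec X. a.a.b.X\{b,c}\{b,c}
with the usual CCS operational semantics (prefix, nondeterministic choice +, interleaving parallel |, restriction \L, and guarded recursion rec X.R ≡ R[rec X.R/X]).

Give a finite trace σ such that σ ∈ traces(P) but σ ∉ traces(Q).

aac

P's transition system — 6 states:
  m0 = rec X. a.a.c.X\{b,c}\{b,c} :: —a→ m1
  m1 = a.c.(rec X. a.a.c.X\{b,c}\{b,c})\{b,c}\{b,c} :: —a→ m2
  m2 = c.(rec X. a.a.c.X\{b,c}\{b,c})\{b,c}\{b,c} :: —c→ m3
  m3 = (rec X. a.a.c.X\{b,c}\{b,c})\{b,c}\{b,c} :: —a→ m4
  m4 = (a.c.(rec X. a.a.c.X\{b,c}\{b,c})\{b,c}\{b,c})\{b,c}\{b,c} :: —a→ m5
  m5 = (c.(rec X. a.a.c.X\{b,c}\{b,c})\{b,c}\{b,c})\{b,c}\{b,c} :: ∅
Q's transition system — 6 states:
  n0 = rec X. a.a.b.X\{b,c}\{b,c} :: —a→ n1
  n1 = a.b.(rec X. a.a.b.X\{b,c}\{b,c})\{b,c}\{b,c} :: —a→ n2
  n2 = b.(rec X. a.a.b.X\{b,c}\{b,c})\{b,c}\{b,c} :: —b→ n3
  n3 = (rec X. a.a.b.X\{b,c}\{b,c})\{b,c}\{b,c} :: —a→ n4
  n4 = (a.b.(rec X. a.a.b.X\{b,c}\{b,c})\{b,c}\{b,c})\{b,c}\{b,c} :: —a→ n5
  n5 = (b.(rec X. a.a.b.X\{b,c}\{b,c})\{b,c}\{b,c})\{b,c}\{b,c} :: ∅
Executing aac from P (initial set {m0}):
  step 1 (a): {m1}
  step 2 (a): {m2}
  step 3 (c): {m3}
  ✓ P
Executing aac from Q (initial set {n0}):
  step 1 (a): {n1}
  step 2 (a): {n2}
  step 3 (c): no successor for Q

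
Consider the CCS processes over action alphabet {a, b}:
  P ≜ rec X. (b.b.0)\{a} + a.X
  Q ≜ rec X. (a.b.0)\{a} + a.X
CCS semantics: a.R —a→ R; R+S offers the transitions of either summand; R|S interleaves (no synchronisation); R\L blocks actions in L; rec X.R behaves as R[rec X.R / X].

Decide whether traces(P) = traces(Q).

traces(P) ≠ traces(Q) — witness ⟨b⟩

Reachable graph of P (3 states):
  m0 = rec X. (b.b.0)\{a} + a.X | ··a··> m0, ··b··> m1
  m1 = (b.0)\{a} | ··b··> m2
  m2 = 0\{a} | (no moves)
Reachable graph of Q (1 states):
  n0 = rec X. (a.b.0)\{a} + a.X | ··a··> n0
Trace ⟨b⟩ through P, begin at {m0}:
  after b @ step 1: {m1}
  P completes σ.
Trace ⟨b⟩ through Q, begin at {n0}:
  after b @ step 1: no successor for Q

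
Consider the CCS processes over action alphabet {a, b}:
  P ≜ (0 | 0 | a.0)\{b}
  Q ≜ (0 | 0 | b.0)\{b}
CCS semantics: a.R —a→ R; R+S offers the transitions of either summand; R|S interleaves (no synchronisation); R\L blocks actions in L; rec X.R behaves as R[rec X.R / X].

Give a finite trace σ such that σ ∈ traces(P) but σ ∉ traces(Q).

a

LTS(P): 2 reachable states
  m0 = (0 | 0 | a.0)\{b} → =a=> m1
  m1 = (0 | 0 | 0)\{b} → stopped
LTS(Q): 1 reachable states
  n0 = (0 | 0 | b.0)\{b} → stopped
Executing a from P (initial set {m0}):
  after a @ step 1: {m1}
  P completes σ.
Executing a from Q (initial set {n0}):
  after a @ step 1: ∅ (Q stuck)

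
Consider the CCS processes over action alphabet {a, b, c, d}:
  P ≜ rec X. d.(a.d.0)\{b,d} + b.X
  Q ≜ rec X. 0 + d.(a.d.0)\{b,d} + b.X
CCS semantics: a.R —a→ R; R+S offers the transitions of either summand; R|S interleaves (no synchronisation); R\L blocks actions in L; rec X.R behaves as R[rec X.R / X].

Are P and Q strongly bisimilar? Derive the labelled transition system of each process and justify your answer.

LTS(P): 3 reachable states
  m0 = rec X. d.(a.d.0)\{b,d} + b.X has moves =b=> m0, =d=> m1
  m1 = (a.d.0)\{b,d} has moves =a=> m2
  m2 = (d.0)\{b,d} has moves ·
LTS(Q): 3 reachable states
  n0 = rec X. 0 + d.(a.d.0)\{b,d} + b.X has moves =b=> n0, =d=> n1
  n1 = (a.d.0)\{b,d} has moves =a=> n2
  n2 = (d.0)\{b,d} has moves ·
Coarsest stable partition (strong bisimilarity classes):
  B0 = {m0, n0}
  B1 = {m1, n1}
  B2 = {m2, n2}
m0 ∈ B0, n0 ∈ B0 → same block

YES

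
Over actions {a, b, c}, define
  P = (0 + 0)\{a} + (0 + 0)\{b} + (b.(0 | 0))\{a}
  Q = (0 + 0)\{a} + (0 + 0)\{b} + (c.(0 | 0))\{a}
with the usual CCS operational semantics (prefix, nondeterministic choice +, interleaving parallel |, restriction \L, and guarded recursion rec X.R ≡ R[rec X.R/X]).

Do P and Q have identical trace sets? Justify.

trace-distinct — witness ⟨b⟩

P's transition system — 2 states:
  u0 = (0 + 0)\{a} + (0 + 0)\{b} + (b.(0 | 0))\{a} :: -b-> u1
  u1 = (0 | 0)\{a} :: (no moves)
Q's transition system — 2 states:
  v0 = (0 + 0)\{a} + (0 + 0)\{b} + (c.(0 | 0))\{a} :: -c-> v1
  v1 = (0 | 0)\{a} :: (no moves)
Trace ⟨b⟩ through P, begin at {u0}:
  after b @ step 1: {u1}
  ✓ P
Trace ⟨b⟩ through Q, begin at {v0}:
  after b @ step 1: ∅  — Q cannot continue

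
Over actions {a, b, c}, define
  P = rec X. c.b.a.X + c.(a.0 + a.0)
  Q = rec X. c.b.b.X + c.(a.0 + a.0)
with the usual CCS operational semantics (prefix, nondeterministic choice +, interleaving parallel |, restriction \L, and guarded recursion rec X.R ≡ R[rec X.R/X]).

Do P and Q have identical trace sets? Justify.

trace-distinct — witness ⟨cba⟩

P's transition system — 5 states:
  m0 = rec X. c.b.a.X + c.(a.0 + a.0) ⊢ -c-> m1, -c-> m2
  m1 = a.0 + a.0 ⊢ -a-> m3
  m2 = b.a.(rec X. c.b.a.X + c.(a.0 + a.0)) ⊢ -b-> m4
  m3 = 0 ⊢ (no moves)
  m4 = a.(rec X. c.b.a.X + c.(a.0 + a.0)) ⊢ -a-> m0
Q's transition system — 5 states:
  n0 = rec X. c.b.b.X + c.(a.0 + a.0) ⊢ -c-> n1, -c-> n2
  n1 = a.0 + a.0 ⊢ -a-> n3
  n2 = b.b.(rec X. c.b.b.X + c.(a.0 + a.0)) ⊢ -b-> n4
  n3 = 0 ⊢ (no moves)
  n4 = b.(rec X. c.b.b.X + c.(a.0 + a.0)) ⊢ -b-> n0
Trace ⟨cba⟩ through P, begin at {m0}:
  [1] c ⇒ {m1, m2}
  [2] b ⇒ {m4}
  [3] a ⇒ {m0}
  P completes σ.
Trace ⟨cba⟩ through Q, begin at {n0}:
  [1] c ⇒ {n1, n2}
  [2] b ⇒ {n4}
  [3] a ⇒ ∅ (Q stuck)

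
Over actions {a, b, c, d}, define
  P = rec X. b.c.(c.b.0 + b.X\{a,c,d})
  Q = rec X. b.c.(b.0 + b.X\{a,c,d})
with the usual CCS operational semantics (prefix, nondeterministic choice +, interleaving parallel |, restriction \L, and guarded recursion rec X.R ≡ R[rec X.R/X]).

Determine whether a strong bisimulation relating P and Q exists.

P's transition system — 7 states:
  s0 = rec X. b.c.(c.b.0 + b.X\{a,c,d}) ⊢ ··b··> s1
  s1 = c.(c.b.0 + b.(rec X. b.c.(c.b.0 + b.X\{a,c,d}))\{a,c,d}) ⊢ ··c··> s2
  s2 = c.b.0 + b.(rec X. b.c.(c.b.0 + b.X\{a,c,d}))\{a,c,d} ⊢ ··b··> s3, ··c··> s4
  s3 = (rec X. b.c.(c.b.0 + b.X\{a,c,d}))\{a,c,d} ⊢ ··b··> s5
  s4 = b.0 ⊢ ··b··> s6
  s5 = (c.(c.b.0 + b.(rec X. b.c.(c.b.0 + b.X\{a,c,d}))\{a,c,d}))\{a,c,d} ⊢ ·
  s6 = 0 ⊢ ·
Q's transition system — 6 states:
  t0 = rec X. b.c.(b.0 + b.X\{a,c,d}) ⊢ ··b··> t1
  t1 = c.(b.0 + b.(rec X. b.c.(b.0 + b.X\{a,c,d}))\{a,c,d}) ⊢ ··c··> t2
  t2 = b.0 + b.(rec X. b.c.(b.0 + b.X\{a,c,d}))\{a,c,d} ⊢ ··b··> t3, ··b··> t4
  t3 = (rec X. b.c.(b.0 + b.X\{a,c,d}))\{a,c,d} ⊢ ··b··> t5
  t4 = 0 ⊢ ·
  t5 = (c.(b.0 + b.(rec X. b.c.(b.0 + b.X\{a,c,d}))\{a,c,d}))\{a,c,d} ⊢ ·
Coarsest stable partition (strong bisimilarity classes):
  B0 = {s0}
  B1 = {s1}
  B2 = {s2}
  B3 = {s3, s4, t3}
  B4 = {s5, s6, t4, t5}
  B5 = {t0}
  B6 = {t1}
  B7 = {t2}
s0 ∈ B0, t0 ∈ B5 → different blocks

not bisimilar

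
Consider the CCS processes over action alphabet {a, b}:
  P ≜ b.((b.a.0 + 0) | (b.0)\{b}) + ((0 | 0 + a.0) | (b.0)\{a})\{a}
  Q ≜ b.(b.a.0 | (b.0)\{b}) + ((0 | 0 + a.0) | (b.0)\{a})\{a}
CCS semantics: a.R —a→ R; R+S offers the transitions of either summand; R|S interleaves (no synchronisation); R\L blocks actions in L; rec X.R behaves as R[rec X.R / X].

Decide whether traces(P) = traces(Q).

trace-equivalent

P's transition system — 5 states:
  s0 = b.((b.a.0 + 0) | (b.0)\{b}) + ((0 | 0 + a.0) | (b.0)\{a})\{a} ⊢ --b--▸ s1, --b--▸ s2
  s1 = ((0 | 0 + a.0) | 0\{a})\{a} ⊢ ∅
  s2 = (b.a.0 + 0) | (b.0)\{b} ⊢ --b--▸ s3
  s3 = a.0 | (b.0)\{b} ⊢ --a--▸ s4
  s4 = 0 | (b.0)\{b} ⊢ ∅
Q's transition system — 5 states:
  t0 = b.(b.a.0 | (b.0)\{b}) + ((0 | 0 + a.0) | (b.0)\{a})\{a} ⊢ --b--▸ t1, --b--▸ t2
  t1 = ((0 | 0 + a.0) | 0\{a})\{a} ⊢ ∅
  t2 = b.a.0 | (b.0)\{b} ⊢ --b--▸ t3
  t3 = a.0 | (b.0)\{b} ⊢ --a--▸ t4
  t4 = 0 | (b.0)\{b} ⊢ ∅
Partition-refinement fixed point:
  B0 = {s0, t0}
  B1 = {s2, t2}
  B2 = {s3, t3}
  B3 = {s1, s4, t1, t4}
s0 ∈ B0, t0 ∈ B0 → same block
Bisimilar ⇒ trace-equivalent.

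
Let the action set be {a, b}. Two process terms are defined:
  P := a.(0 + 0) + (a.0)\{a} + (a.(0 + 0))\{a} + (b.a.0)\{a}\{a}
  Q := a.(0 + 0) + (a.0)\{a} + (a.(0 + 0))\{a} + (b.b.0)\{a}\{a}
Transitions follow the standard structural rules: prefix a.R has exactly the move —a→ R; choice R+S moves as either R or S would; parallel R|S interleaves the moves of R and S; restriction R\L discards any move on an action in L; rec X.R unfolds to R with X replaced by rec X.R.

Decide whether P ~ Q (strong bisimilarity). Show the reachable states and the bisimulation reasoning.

P ≁ Q

LTS(P): 3 reachable states
  s0 = a.(0 + 0) + (a.0)\{a} + (a.(0 + 0))\{a} + (b.a.0)\{a}\{a} → =a=> s1, =b=> s2
  s1 = 0 + 0 → stopped
  s2 = (a.0)\{a}\{a} → stopped
LTS(Q): 4 reachable states
  t0 = a.(0 + 0) + (a.0)\{a} + (a.(0 + 0))\{a} + (b.b.0)\{a}\{a} → =a=> t1, =b=> t2
  t1 = 0 + 0 → stopped
  t2 = (b.0)\{a}\{a} → =b=> t3
  t3 = 0\{a}\{a} → stopped
Bisimilarity quotient blocks:
  B0 = {s0}
  B1 = {s1, s2, t1, t3}
  B2 = {t0}
  B3 = {t2}
s0 ∈ B0, t0 ∈ B2 → different blocks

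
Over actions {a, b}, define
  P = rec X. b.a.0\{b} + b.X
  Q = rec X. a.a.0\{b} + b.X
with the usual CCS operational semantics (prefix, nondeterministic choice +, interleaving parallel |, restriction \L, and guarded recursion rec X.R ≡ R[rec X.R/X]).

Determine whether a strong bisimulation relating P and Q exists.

Reachable graph of P (3 states):
  p0 = rec X. b.a.0\{b} + b.X :: --b--▸ p0, --b--▸ p1
  p1 = a.0\{b} :: --a--▸ p2
  p2 = 0\{b} :: deadlocked
Reachable graph of Q (3 states):
  q0 = rec X. a.a.0\{b} + b.X :: --a--▸ q1, --b--▸ q0
  q1 = a.0\{b} :: --a--▸ q2
  q2 = 0\{b} :: deadlocked
Partition-refinement fixed point:
  B0 = {p0}
  B1 = {p1, q1}
  B2 = {p2, q2}
  B3 = {q0}
p0 ∈ B0, q0 ∈ B3 → different blocks

P ≁ Q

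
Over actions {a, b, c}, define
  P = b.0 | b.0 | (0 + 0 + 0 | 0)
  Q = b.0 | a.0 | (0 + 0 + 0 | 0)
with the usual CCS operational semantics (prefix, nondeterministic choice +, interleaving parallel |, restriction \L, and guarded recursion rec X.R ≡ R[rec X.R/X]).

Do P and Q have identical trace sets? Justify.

trace-distinct — witness ⟨bb⟩

P's transition system — 4 states:
  p0 = b.0 | b.0 | (0 + 0 + 0 | 0) | —b→ p1, —b→ p2
  p1 = 0 | b.0 | (0 + 0 + 0 | 0) | —b→ p3
  p2 = b.0 | 0 | (0 + 0 + 0 | 0) | —b→ p3
  p3 = 0 | 0 | (0 + 0 + 0 | 0) | (no moves)
Q's transition system — 4 states:
  q0 = b.0 | a.0 | (0 + 0 + 0 | 0) | —a→ q1, —b→ q2
  q1 = b.0 | 0 | (0 + 0 + 0 | 0) | —b→ q3
  q2 = 0 | a.0 | (0 + 0 + 0 | 0) | —a→ q3
  q3 = 0 | 0 | (0 + 0 + 0 | 0) | (no moves)
Executing bb from P (initial set {p0}):
  [1] b ⇒ {p1, p2}
  [2] b ⇒ {p3}
  P completes σ.
Executing bb from Q (initial set {q0}):
  [1] b ⇒ {q2}
  [2] b ⇒ ∅ (Q stuck)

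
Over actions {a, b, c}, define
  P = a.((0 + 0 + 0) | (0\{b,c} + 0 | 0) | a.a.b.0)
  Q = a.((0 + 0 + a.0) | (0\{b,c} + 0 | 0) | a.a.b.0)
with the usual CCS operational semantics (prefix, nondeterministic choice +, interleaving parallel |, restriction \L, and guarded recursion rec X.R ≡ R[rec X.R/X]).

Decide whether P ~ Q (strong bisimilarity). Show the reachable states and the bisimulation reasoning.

P ≁ Q

Reachable graph of P (5 states):
  m0 = a.((0 + 0 + 0) | (0\{b,c} + 0 | 0) | a.a.b.0) | --a--▸ m1
  m1 = (0 + 0 + 0) | (0\{b,c} + 0 | 0) | a.a.b.0 | --a--▸ m2
  m2 = (0 + 0 + 0) | (0\{b,c} + 0 | 0) | a.b.0 | --a--▸ m3
  m3 = (0 + 0 + 0) | (0\{b,c} + 0 | 0) | b.0 | --b--▸ m4
  m4 = (0 + 0 + 0) | (0\{b,c} + 0 | 0) | 0 | ∅
Reachable graph of Q (9 states):
  n0 = a.((0 + 0 + a.0) | (0\{b,c} + 0 | 0) | a.a.b.0) | --a--▸ n1
  n1 = (0 + 0 + a.0) | (0\{b,c} + 0 | 0) | a.a.b.0 | --a--▸ n2, --a--▸ n3
  n2 = (0 + 0 + a.0) | (0\{b,c} + 0 | 0) | a.b.0 | --a--▸ n4, --a--▸ n5
  n3 = 0 | (0\{b,c} + 0 | 0) | a.a.b.0 | --a--▸ n5
  n4 = (0 + 0 + a.0) | (0\{b,c} + 0 | 0) | b.0 | --a--▸ n6, --b--▸ n7
  n5 = 0 | (0\{b,c} + 0 | 0) | a.b.0 | --a--▸ n6
  n6 = 0 | (0\{b,c} + 0 | 0) | b.0 | --b--▸ n8
  n7 = (0 + 0 + a.0) | (0\{b,c} + 0 | 0) | 0 | --a--▸ n8
  n8 = 0 | (0\{b,c} + 0 | 0) | 0 | ∅
Coarsest stable partition (strong bisimilarity classes):
  B0 = {m0}
  B1 = {m1, n3}
  B2 = {m2, n5}
  B3 = {m3, n6}
  B4 = {m4, n8}
  B5 = {n0}
  B6 = {n1}
  B7 = {n2}
  B8 = {n4}
  B9 = {n7}
m0 ∈ B0, n0 ∈ B5 → different blocks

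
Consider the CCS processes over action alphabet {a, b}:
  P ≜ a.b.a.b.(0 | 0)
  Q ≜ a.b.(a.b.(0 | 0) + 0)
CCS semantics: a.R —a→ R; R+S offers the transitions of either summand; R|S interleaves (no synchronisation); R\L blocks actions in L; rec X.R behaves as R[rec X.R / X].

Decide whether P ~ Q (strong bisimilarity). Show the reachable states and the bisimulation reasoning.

YES

LTS(P): 5 reachable states
  u0 = a.b.a.b.(0 | 0) has moves -a-> u1
  u1 = b.a.b.(0 | 0) has moves -b-> u2
  u2 = a.b.(0 | 0) has moves -a-> u3
  u3 = b.(0 | 0) has moves -b-> u4
  u4 = 0 | 0 has moves ·
LTS(Q): 5 reachable states
  v0 = a.b.(a.b.(0 | 0) + 0) has moves -a-> v1
  v1 = b.(a.b.(0 | 0) + 0) has moves -b-> v2
  v2 = a.b.(0 | 0) + 0 has moves -a-> v3
  v3 = b.(0 | 0) has moves -b-> v4
  v4 = 0 | 0 has moves ·
Partition-refinement fixed point:
  B0 = {u0, v0}
  B1 = {u1, v1}
  B2 = {u2, v2}
  B3 = {u3, v3}
  B4 = {u4, v4}
u0 ∈ B0, v0 ∈ B0 → same block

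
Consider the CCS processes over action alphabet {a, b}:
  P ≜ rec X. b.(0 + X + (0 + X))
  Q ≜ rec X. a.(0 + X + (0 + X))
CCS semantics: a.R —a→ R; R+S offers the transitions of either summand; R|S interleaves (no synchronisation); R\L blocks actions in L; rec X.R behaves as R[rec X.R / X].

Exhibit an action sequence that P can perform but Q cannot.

b

LTS(P): 2 reachable states
  p0 = rec X. b.(0 + X + (0 + X)) | =b=> p1
  p1 = 0 + (rec X. b.(0 + X + (0 + X))) + (0 + (rec X. b.(0 + X + (0 + X)))) | =b=> p1
LTS(Q): 2 reachable states
  q0 = rec X. a.(0 + X + (0 + X)) | =a=> q1
  q1 = 0 + (rec X. a.(0 + X + (0 + X))) + (0 + (rec X. a.(0 + X + (0 + X)))) | =a=> q1
Run σ = ⟨b⟩ on P: start {p0}
  [1] b ⇒ {p1}
  P completes σ.
Run σ = ⟨b⟩ on Q: start {q0}
  [1] b ⇒ ∅ (Q stuck)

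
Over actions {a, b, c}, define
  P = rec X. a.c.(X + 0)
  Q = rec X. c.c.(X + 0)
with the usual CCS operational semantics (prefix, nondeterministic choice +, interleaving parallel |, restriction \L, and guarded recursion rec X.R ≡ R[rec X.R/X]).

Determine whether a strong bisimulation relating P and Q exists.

LTS(P): 3 reachable states
  s0 = rec X. a.c.(X + 0) | —a→ s1
  s1 = c.((rec X. a.c.(X + 0)) + 0) | —c→ s2
  s2 = (rec X. a.c.(X + 0)) + 0 | —a→ s1
LTS(Q): 3 reachable states
  t0 = rec X. c.c.(X + 0) | —c→ t1
  t1 = c.((rec X. c.c.(X + 0)) + 0) | —c→ t2
  t2 = (rec X. c.c.(X + 0)) + 0 | —c→ t1
Coarsest stable partition (strong bisimilarity classes):
  B0 = {s0, s2}
  B1 = {s1}
  B2 = {t0, t1, t2}
s0 ∈ B0, t0 ∈ B2 → different blocks

not bisimilar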